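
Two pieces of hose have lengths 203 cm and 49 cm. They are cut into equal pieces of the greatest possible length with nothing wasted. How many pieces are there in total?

Piece length = gcd(203, 49).
203 = 7 × 29
49 = 7^2
gcd(203, 49) = 7.
Total pieces = 203/7 + 49/7 = 29 + 7 = 36.

36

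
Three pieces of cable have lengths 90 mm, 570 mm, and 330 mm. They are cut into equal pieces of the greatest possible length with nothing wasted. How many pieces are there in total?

Piece length = gcd(90, 570, 330).
90 = 2 × 3^2 × 5
570 = 2 × 3 × 5 × 19
330 = 2 × 3 × 5 × 11
gcd(90, 570, 330) = 2 × 3 × 5 = 30.
Total pieces = 90/30 + 570/30 + 330/30 = 3 + 19 + 11 = 33.

33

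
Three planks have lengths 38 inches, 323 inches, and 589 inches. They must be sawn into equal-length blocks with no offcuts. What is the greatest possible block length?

The block length must divide every plank, so the greatest is gcd(38, 323, 589).
38 = 2 × 19
323 = 17 × 19
589 = 19 × 31
gcd(38, 323, 589) = 19.

19 inches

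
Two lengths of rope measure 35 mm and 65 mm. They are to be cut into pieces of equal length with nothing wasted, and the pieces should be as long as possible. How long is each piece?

5 mm

By the Euclidean algorithm:
65 = 1 × 35 + 30
35 = 1 × 30 + 5
30 = 6 × 5 + 0
gcd(35, 65) = 5.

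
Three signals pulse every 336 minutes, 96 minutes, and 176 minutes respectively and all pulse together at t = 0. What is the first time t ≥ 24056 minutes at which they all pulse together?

29568 minutes

Joint pulses occur at multiples of LCM(336, 96, 176).
336 = 2^4 × 3 × 7
96 = 2^5 × 3
176 = 2^4 × 11
LCM(336, 96, 176) = 2^5 × 3 × 7 × 11 = 7392.
Smallest multiple of 7392 that is ≥ 24056: ⌈24056/7392⌉ × 7392 = 4 × 7392 = 29568.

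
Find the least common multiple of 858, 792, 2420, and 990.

566280

858 = 2 × 3 × 11 × 13
792 = 2^3 × 3^2 × 11
2420 = 2^2 × 5 × 11^2
990 = 2 × 3^2 × 5 × 11
LCM(858, 792, 2420, 990) = 2^3 × 3^2 × 5 × 11^2 × 13 = 566280.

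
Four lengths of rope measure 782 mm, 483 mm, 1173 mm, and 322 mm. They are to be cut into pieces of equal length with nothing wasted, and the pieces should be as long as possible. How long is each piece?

Each piece length must divide every original length, so the longest possible is gcd(782, 483, 1173, 322).
782 = 2 × 17 × 23
483 = 3 × 7 × 23
1173 = 3 × 17 × 23
322 = 2 × 7 × 23
gcd(782, 483, 1173, 322) = 23.

23 mm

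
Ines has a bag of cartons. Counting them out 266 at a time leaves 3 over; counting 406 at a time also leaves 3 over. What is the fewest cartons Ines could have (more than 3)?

N − 3 must be a common multiple of 266 and 406.
266 = 2 × 7 × 19
406 = 2 × 7 × 29
LCM(266, 406) = 2 × 7 × 19 × 29 = 7714.
Smallest N > 3 is LCM + 3 = 7714 + 3 = 7717.

7717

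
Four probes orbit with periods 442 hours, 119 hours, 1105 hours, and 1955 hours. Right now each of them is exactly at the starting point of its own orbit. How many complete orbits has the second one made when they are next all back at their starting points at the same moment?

2990 orbits

The first common completion time is the LCM of the periods.
442 = 2 × 13 × 17
119 = 7 × 17
1105 = 5 × 13 × 17
1955 = 5 × 17 × 23
LCM(442, 119, 1105, 1955) = 2 × 5 × 7 × 13 × 17 × 23 = 355810.
Orbits for period 119: 355810 / 119 = 2990.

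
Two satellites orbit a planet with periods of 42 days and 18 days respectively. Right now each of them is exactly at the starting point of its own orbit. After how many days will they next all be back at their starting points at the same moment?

126 days

They coincide at every common multiple of the periods; the first is the LCM.
42 = 2 × 3 × 7
18 = 2 × 3^2
LCM(42, 18) = 2 × 3^2 × 7 = 126.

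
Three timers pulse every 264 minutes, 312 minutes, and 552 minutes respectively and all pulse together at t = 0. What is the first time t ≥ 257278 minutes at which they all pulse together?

Joint pulses occur at multiples of LCM(264, 312, 552).
264 = 2^3 × 3 × 11
312 = 2^3 × 3 × 13
552 = 2^3 × 3 × 23
LCM(264, 312, 552) = 2^3 × 3 × 11 × 13 × 23 = 78936.
Smallest multiple of 78936 that is ≥ 257278: ⌈257278/78936⌉ × 78936 = 4 × 78936 = 315744.

315744 minutes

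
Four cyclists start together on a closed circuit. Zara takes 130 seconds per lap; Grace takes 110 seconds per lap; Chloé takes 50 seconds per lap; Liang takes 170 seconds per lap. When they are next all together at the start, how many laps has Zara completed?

935 laps

The first common completion time is the LCM of the periods.
130 = 2 × 5 × 13
110 = 2 × 5 × 11
50 = 2 × 5^2
170 = 2 × 5 × 17
LCM(130, 110, 50, 170) = 2 × 5^2 × 11 × 13 × 17 = 121550.
Laps for period 130: 121550 / 130 = 935.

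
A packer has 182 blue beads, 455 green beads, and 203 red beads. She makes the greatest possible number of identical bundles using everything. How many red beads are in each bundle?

Number of bundles = gcd(182, 455, 203).
182 = 2 × 7 × 13
455 = 5 × 7 × 13
203 = 7 × 29
gcd(182, 455, 203) = 7.
red beads per bundle = 203 / 7 = 29.

29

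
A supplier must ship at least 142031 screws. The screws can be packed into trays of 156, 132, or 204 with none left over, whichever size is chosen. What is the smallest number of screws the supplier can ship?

145860

The number of screws must be a common multiple of 156, 132, and 204, so a multiple of their LCM.
156 = 2^2 × 3 × 13
132 = 2^2 × 3 × 11
204 = 2^2 × 3 × 17
LCM(156, 132, 204) = 2^2 × 3 × 11 × 13 × 17 = 29172.
Smallest multiple of 29172 that is ≥ 142031: ⌈142031/29172⌉ × 29172 = 5 × 29172 = 145860.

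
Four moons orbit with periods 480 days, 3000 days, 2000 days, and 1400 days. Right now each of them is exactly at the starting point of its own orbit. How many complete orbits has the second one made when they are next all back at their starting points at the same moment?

28 orbits

They are all back at their starting positions together after one LCM of the periods.
480 = 2^5 × 3 × 5
3000 = 2^3 × 3 × 5^3
2000 = 2^4 × 5^3
1400 = 2^3 × 5^2 × 7
LCM(480, 3000, 2000, 1400) = 2^5 × 3 × 5^3 × 7 = 84000.
Orbits for period 3000: 84000 / 3000 = 28.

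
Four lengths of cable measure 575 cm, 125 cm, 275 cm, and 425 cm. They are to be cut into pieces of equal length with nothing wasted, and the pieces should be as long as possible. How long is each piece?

25 cm

Each piece length must divide every original length, so the longest possible is gcd(575, 125, 275, 425).
575 = 5^2 × 23
125 = 5^3
275 = 5^2 × 11
425 = 5^2 × 17
gcd(575, 125, 275, 425) = 5^2 = 25.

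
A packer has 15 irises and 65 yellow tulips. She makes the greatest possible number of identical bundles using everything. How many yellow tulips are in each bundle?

Number of bundles = gcd(15, 65).
15 = 3 × 5
65 = 5 × 13
gcd(15, 65) = 5.
yellow tulips per bundle = 65 / 5 = 13.

13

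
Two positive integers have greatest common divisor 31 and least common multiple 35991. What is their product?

For any two positive integers, gcd × lcm = product = 31 × 35991 = 1115721.

1115721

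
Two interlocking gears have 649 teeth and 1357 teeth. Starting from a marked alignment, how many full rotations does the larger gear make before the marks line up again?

All finish a whole number of cycles simultaneously at t = LCM of the periods.
649 = 11 × 59
1357 = 23 × 59
LCM(649, 1357) = 11 × 23 × 59 = 14927.
Rotations for period 1357: 14927 / 1357 = 11.

11 rotations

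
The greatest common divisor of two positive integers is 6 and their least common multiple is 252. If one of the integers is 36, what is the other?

For two integers, gcd × lcm = product, so the other is (6 × 252) / 36 = 1512 / 36 = 42.

42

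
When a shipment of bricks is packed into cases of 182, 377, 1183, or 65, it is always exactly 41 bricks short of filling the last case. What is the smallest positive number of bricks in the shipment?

343029

Being 41 short of a full case of size k means N ≡ −41 (mod k), i.e. N + 41 is a multiple of each size.
182 = 2 × 7 × 13
377 = 13 × 29
1183 = 7 × 13^2
65 = 5 × 13
LCM(182, 377, 1183, 65) = 2 × 5 × 7 × 13^2 × 29 = 343070.
Smallest positive N is 343070 − 41 = 343029.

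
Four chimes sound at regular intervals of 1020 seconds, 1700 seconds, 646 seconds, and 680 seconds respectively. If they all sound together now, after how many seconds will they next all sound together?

193800 seconds

The first simultaneous occurrence is after LCM of the individual periods.
1020 = 2^2 × 3 × 5 × 17
1700 = 2^2 × 5^2 × 17
646 = 2 × 17 × 19
680 = 2^3 × 5 × 17
LCM(1020, 1700, 646, 680) = 2^3 × 3 × 5^2 × 17 × 19 = 193800.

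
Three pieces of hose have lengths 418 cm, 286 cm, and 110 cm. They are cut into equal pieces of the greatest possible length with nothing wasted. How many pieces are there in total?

37

Piece length = gcd(418, 286, 110).
418 = 2 × 11 × 19
286 = 2 × 11 × 13
110 = 2 × 5 × 11
gcd(418, 286, 110) = 2 × 11 = 22.
Total pieces = 418/22 + 286/22 + 110/22 = 19 + 13 + 5 = 37.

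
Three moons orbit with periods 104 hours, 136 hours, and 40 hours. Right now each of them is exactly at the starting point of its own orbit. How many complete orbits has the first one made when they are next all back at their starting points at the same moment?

The first common completion time is the LCM of the periods.
104 = 2^3 × 13
136 = 2^3 × 17
40 = 2^3 × 5
LCM(104, 136, 40) = 2^3 × 5 × 13 × 17 = 8840.
Orbits for period 104: 8840 / 104 = 85.

85 orbits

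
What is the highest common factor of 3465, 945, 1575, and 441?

3465 = 3^2 × 5 × 7 × 11
945 = 3^3 × 5 × 7
1575 = 3^2 × 5^2 × 7
441 = 3^2 × 7^2
gcd(3465, 945, 1575, 441) = 3^2 × 7 = 63.

63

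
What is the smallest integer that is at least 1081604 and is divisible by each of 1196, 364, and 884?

1138592

The integer must be a common multiple of 1196, 364, and 884, so a multiple of their LCM.
1196 = 2^2 × 13 × 23
364 = 2^2 × 7 × 13
884 = 2^2 × 13 × 17
LCM(1196, 364, 884) = 2^2 × 7 × 13 × 17 × 23 = 142324.
Smallest multiple of 142324 that is ≥ 1081604: ⌈1081604/142324⌉ × 142324 = 8 × 142324 = 1138592.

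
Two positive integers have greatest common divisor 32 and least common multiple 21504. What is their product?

688128

For any two positive integers, gcd × lcm = product = 32 × 21504 = 688128.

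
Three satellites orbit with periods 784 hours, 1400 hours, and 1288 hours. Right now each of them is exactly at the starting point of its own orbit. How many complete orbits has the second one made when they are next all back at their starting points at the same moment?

322 orbits

The first common completion time is the LCM of the periods.
784 = 2^4 × 7^2
1400 = 2^3 × 5^2 × 7
1288 = 2^3 × 7 × 23
LCM(784, 1400, 1288) = 2^4 × 5^2 × 7^2 × 23 = 450800.
Orbits for period 1400: 450800 / 1400 = 322.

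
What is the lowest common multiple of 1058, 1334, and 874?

582958

1058 = 2 × 23^2
1334 = 2 × 23 × 29
874 = 2 × 19 × 23
LCM(1058, 1334, 874) = 2 × 19 × 23^2 × 29 = 582958.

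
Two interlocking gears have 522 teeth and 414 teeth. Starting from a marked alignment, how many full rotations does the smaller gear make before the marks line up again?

29 rotations

All finish a whole number of cycles simultaneously at t = LCM of the periods.
522 = 2 × 3^2 × 29
414 = 2 × 3^2 × 23
LCM(522, 414) = 2 × 3^2 × 23 × 29 = 12006.
Rotations for period 414: 12006 / 414 = 29.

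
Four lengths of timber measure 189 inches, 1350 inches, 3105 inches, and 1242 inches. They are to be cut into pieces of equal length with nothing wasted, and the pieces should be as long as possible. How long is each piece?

The greatest length dividing all of 189, 1350, 3105, and 1242 is their gcd.
189 = 3^3 × 7
1350 = 2 × 3^3 × 5^2
3105 = 3^3 × 5 × 23
1242 = 2 × 3^3 × 23
gcd(189, 1350, 3105, 1242) = 3^3 = 27.

27 inches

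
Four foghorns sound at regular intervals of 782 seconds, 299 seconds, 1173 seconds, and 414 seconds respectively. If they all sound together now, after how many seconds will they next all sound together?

The first simultaneous occurrence is after LCM of the individual periods.
782 = 2 × 17 × 23
299 = 13 × 23
1173 = 3 × 17 × 23
414 = 2 × 3^2 × 23
LCM(782, 299, 1173, 414) = 2 × 3^2 × 13 × 17 × 23 = 91494.

91494 seconds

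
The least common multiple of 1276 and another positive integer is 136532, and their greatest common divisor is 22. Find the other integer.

2354

gcd × lcm = product of the two integers, so the other integer is (22 × 136532) / 1276 = 2354.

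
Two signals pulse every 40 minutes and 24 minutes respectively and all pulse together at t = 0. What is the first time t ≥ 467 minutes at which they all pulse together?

Joint pulses occur at multiples of LCM(40, 24).
40 = 2^3 × 5
24 = 2^3 × 3
LCM(40, 24) = 2^3 × 3 × 5 = 120.
Smallest multiple of 120 that is ≥ 467: ⌈467/120⌉ × 120 = 4 × 120 = 480.

480 minutes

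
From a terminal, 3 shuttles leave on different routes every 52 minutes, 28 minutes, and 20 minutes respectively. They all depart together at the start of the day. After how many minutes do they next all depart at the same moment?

The first simultaneous occurrence is after LCM of the individual periods.
52 = 2^2 × 13
28 = 2^2 × 7
20 = 2^2 × 5
LCM(52, 28, 20) = 2^2 × 5 × 7 × 13 = 1820.

1820 minutes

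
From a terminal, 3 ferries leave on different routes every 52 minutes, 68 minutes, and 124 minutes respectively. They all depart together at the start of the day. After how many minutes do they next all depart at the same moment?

27404 minutes

We need the least common multiple of the intervals.
52 = 2^2 × 13
68 = 2^2 × 17
124 = 2^2 × 31
LCM(52, 68, 124) = 2^2 × 13 × 17 × 31 = 27404.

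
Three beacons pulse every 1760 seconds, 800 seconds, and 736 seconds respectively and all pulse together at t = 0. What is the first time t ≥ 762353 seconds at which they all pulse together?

809600 seconds

Joint pulses occur at multiples of LCM(1760, 800, 736).
1760 = 2^5 × 5 × 11
800 = 2^5 × 5^2
736 = 2^5 × 23
LCM(1760, 800, 736) = 2^5 × 5^2 × 11 × 23 = 202400.
Smallest multiple of 202400 that is ≥ 762353: ⌈762353/202400⌉ × 202400 = 4 × 202400 = 809600.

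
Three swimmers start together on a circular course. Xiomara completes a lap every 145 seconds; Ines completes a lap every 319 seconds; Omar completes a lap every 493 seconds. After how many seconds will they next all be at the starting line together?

They coincide at every common multiple of the periods; the first is the LCM.
145 = 5 × 29
319 = 11 × 29
493 = 17 × 29
LCM(145, 319, 493) = 5 × 11 × 17 × 29 = 27115.

27115 seconds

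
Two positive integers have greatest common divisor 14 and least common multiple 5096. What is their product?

For any two positive integers, gcd × lcm = product = 14 × 5096 = 71344.

71344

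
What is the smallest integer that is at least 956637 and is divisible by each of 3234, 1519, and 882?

The integer must be a common multiple of 3234, 1519, and 882, so a multiple of their LCM.
3234 = 2 × 3 × 7^2 × 11
1519 = 7^2 × 31
882 = 2 × 3^2 × 7^2
LCM(3234, 1519, 882) = 2 × 3^2 × 7^2 × 11 × 31 = 300762.
Smallest multiple of 300762 that is ≥ 956637: ⌈956637/300762⌉ × 300762 = 4 × 300762 = 1203048.

1203048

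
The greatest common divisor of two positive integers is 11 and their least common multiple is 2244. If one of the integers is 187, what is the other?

For two integers, gcd × lcm = product, so the other is (11 × 2244) / 187 = 24684 / 187 = 132.

132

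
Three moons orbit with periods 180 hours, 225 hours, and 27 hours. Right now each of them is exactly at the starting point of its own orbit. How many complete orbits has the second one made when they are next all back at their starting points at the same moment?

All finish a whole number of cycles simultaneously at t = LCM of the periods.
180 = 2^2 × 3^2 × 5
225 = 3^2 × 5^2
27 = 3^3
LCM(180, 225, 27) = 2^2 × 3^3 × 5^2 = 2700.
Orbits for period 225: 2700 / 225 = 12.

12 orbits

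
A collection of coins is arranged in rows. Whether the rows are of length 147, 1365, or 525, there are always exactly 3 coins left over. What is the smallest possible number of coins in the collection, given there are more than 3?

N − 3 must be a common multiple of 147, 1365, and 525.
147 = 3 × 7^2
1365 = 3 × 5 × 7 × 13
525 = 3 × 5^2 × 7
LCM(147, 1365, 525) = 3 × 5^2 × 7^2 × 13 = 47775.
Smallest N > 3 is LCM + 3 = 47775 + 3 = 47778.

47778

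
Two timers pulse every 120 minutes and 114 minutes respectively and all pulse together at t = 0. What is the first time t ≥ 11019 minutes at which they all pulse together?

11400 minutes

Joint pulses occur at multiples of LCM(120, 114).
120 = 2^3 × 3 × 5
114 = 2 × 3 × 19
LCM(120, 114) = 2^3 × 3 × 5 × 19 = 2280.
Smallest multiple of 2280 that is ≥ 11019: ⌈11019/2280⌉ × 2280 = 5 × 2280 = 11400.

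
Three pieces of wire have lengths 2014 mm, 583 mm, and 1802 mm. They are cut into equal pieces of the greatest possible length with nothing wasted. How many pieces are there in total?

Piece length = gcd(2014, 583, 1802).
2014 = 2 × 19 × 53
583 = 11 × 53
1802 = 2 × 17 × 53
gcd(2014, 583, 1802) = 53.
Total pieces = 2014/53 + 583/53 + 1802/53 = 38 + 11 + 34 = 83.

83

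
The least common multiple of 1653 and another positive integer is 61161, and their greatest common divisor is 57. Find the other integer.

gcd × lcm = product of the two integers, so the other integer is (57 × 61161) / 1653 = 2109.

2109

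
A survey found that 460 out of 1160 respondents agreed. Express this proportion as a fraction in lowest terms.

460 = 2^2 × 5 × 23
1160 = 2^3 × 5 × 29
gcd(460, 1160) = 2^2 × 5 = 20.
Divide numerator and denominator by 20: 460/1160 = 23/58.

23/58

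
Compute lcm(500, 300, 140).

500 = 2^2 × 5^3
300 = 2^2 × 3 × 5^2
140 = 2^2 × 5 × 7
LCM(500, 300, 140) = 2^2 × 3 × 5^3 × 7 = 10500.

10500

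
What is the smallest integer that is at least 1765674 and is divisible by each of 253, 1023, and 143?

1835262

The integer must be a common multiple of 253, 1023, and 143, so a multiple of their LCM.
253 = 11 × 23
1023 = 3 × 11 × 31
143 = 11 × 13
LCM(253, 1023, 143) = 3 × 11 × 13 × 23 × 31 = 305877.
Smallest multiple of 305877 that is ≥ 1765674: ⌈1765674/305877⌉ × 305877 = 6 × 305877 = 1835262.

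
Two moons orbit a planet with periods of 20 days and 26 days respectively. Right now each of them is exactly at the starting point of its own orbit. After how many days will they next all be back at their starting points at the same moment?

260 days

We need the least common multiple of the intervals.
20 = 2^2 × 5
26 = 2 × 13
LCM(20, 26) = 2^2 × 5 × 13 = 260.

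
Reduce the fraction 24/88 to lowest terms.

24 = 2^3 × 3
88 = 2^3 × 11
gcd(24, 88) = 2^3 = 8.
Divide numerator and denominator by 8: 24/88 = 3/11.

3/11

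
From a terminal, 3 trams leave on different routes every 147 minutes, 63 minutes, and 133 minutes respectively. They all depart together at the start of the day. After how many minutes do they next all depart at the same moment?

The first simultaneous occurrence is after LCM of the individual periods.
147 = 3 × 7^2
63 = 3^2 × 7
133 = 7 × 19
LCM(147, 63, 133) = 3^2 × 7^2 × 19 = 8379.

8379 minutes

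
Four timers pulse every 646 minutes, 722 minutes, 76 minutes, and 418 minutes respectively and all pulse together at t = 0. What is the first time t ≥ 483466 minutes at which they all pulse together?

540056 minutes

Joint pulses occur at multiples of LCM(646, 722, 76, 418).
646 = 2 × 17 × 19
722 = 2 × 19^2
76 = 2^2 × 19
418 = 2 × 11 × 19
LCM(646, 722, 76, 418) = 2^2 × 11 × 17 × 19^2 = 270028.
Smallest multiple of 270028 that is ≥ 483466: ⌈483466/270028⌉ × 270028 = 2 × 270028 = 540056.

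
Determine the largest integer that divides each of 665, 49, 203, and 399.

7

665 = 5 × 7 × 19
49 = 7^2
203 = 7 × 29
399 = 3 × 7 × 19
gcd(665, 49, 203, 399) = 7.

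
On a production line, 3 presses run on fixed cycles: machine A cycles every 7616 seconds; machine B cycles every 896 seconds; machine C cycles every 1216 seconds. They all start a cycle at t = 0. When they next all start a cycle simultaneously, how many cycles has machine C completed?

They are all back at their starting positions together after one LCM of the periods.
7616 = 2^6 × 7 × 17
896 = 2^7 × 7
1216 = 2^6 × 19
LCM(7616, 896, 1216) = 2^7 × 7 × 17 × 19 = 289408.
Cycles for period 1216: 289408 / 1216 = 238.

238 cycles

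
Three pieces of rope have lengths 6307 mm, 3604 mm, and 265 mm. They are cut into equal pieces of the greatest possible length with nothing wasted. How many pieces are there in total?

192

Piece length = gcd(6307, 3604, 265).
6307 = 7 × 17 × 53
3604 = 2^2 × 17 × 53
265 = 5 × 53
gcd(6307, 3604, 265) = 53.
Total pieces = 6307/53 + 3604/53 + 265/53 = 119 + 68 + 5 = 192.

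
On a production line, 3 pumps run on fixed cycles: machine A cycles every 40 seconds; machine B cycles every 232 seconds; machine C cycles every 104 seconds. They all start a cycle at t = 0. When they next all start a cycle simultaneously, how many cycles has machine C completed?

The first common completion time is the LCM of the periods.
40 = 2^3 × 5
232 = 2^3 × 29
104 = 2^3 × 13
LCM(40, 232, 104) = 2^3 × 5 × 13 × 29 = 15080.
Cycles for period 104: 15080 / 104 = 145.

145 cycles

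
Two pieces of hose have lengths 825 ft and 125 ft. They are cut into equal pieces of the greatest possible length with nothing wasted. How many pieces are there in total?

38

Piece length = gcd(825, 125).
825 = 3 × 5^2 × 11
125 = 5^3
gcd(825, 125) = 5^2 = 25.
Total pieces = 825/25 + 125/25 = 33 + 5 = 38.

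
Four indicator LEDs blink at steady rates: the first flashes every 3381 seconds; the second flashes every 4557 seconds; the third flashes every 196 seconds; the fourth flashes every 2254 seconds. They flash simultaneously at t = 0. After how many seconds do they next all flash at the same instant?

419244 seconds

The first simultaneous occurrence is after LCM of the individual periods.
3381 = 3 × 7^2 × 23
4557 = 3 × 7^2 × 31
196 = 2^2 × 7^2
2254 = 2 × 7^2 × 23
LCM(3381, 4557, 196, 2254) = 2^2 × 3 × 7^2 × 23 × 31 = 419244.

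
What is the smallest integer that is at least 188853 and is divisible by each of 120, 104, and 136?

212160

The integer must be a common multiple of 120, 104, and 136, so a multiple of their LCM.
120 = 2^3 × 3 × 5
104 = 2^3 × 13
136 = 2^3 × 17
LCM(120, 104, 136) = 2^3 × 3 × 5 × 13 × 17 = 26520.
Smallest multiple of 26520 that is ≥ 188853: ⌈188853/26520⌉ × 26520 = 8 × 26520 = 212160.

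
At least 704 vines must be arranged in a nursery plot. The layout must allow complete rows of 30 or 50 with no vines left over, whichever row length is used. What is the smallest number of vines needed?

The number of vines must be a common multiple of 30 and 50, so a multiple of their LCM.
30 = 2 × 3 × 5
50 = 2 × 5^2
LCM(30, 50) = 2 × 3 × 5^2 = 150.
Smallest multiple of 150 that is ≥ 704: ⌈704/150⌉ × 150 = 5 × 150 = 750.

750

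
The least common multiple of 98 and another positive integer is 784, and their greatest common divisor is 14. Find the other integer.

112

gcd × lcm = product of the two integers, so the other integer is (14 × 784) / 98 = 112.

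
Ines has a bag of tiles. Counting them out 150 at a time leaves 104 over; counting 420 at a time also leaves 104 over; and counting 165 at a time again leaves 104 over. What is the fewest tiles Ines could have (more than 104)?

23204

N − 104 must be a common multiple of 150, 420, and 165.
150 = 2 × 3 × 5^2
420 = 2^2 × 3 × 5 × 7
165 = 3 × 5 × 11
LCM(150, 420, 165) = 2^2 × 3 × 5^2 × 7 × 11 = 23100.
Smallest N > 104 is LCM + 104 = 23100 + 104 = 23204.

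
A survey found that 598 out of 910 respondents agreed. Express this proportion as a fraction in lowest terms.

598 = 2 × 13 × 23
910 = 2 × 5 × 7 × 13
gcd(598, 910) = 2 × 13 = 26.
Divide numerator and denominator by 26: 598/910 = 23/35.

23/35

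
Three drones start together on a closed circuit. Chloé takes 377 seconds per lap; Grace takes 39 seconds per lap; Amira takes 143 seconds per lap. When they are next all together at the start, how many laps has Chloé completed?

All finish a whole number of cycles simultaneously at t = LCM of the periods.
377 = 13 × 29
39 = 3 × 13
143 = 11 × 13
LCM(377, 39, 143) = 3 × 11 × 13 × 29 = 12441.
Laps for period 377: 12441 / 377 = 33.

33 laps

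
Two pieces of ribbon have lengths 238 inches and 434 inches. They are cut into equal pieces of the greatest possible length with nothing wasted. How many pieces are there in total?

Piece length = gcd(238, 434).
238 = 2 × 7 × 17
434 = 2 × 7 × 31
gcd(238, 434) = 2 × 7 = 14.
Total pieces = 238/14 + 434/14 = 17 + 31 = 48.

48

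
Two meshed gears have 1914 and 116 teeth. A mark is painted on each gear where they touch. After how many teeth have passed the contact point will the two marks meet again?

3828 teeth

We need the least common multiple of the intervals.
1914 = 2 × 3 × 11 × 29
116 = 2^2 × 29
LCM(1914, 116) = 2^2 × 3 × 11 × 29 = 3828.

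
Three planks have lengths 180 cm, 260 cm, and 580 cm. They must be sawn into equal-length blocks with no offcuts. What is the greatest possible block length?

This is the greatest common divisor of 180, 260, and 580.
180 = 2^2 × 3^2 × 5
260 = 2^2 × 5 × 13
580 = 2^2 × 5 × 29
gcd(180, 260, 580) = 2^2 × 5 = 20.

20 cm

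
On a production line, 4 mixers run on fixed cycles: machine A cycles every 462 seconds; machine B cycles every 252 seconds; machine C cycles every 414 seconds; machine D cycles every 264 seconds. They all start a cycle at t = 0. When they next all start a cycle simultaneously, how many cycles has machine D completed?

They are all back at their starting positions together after one LCM of the periods.
462 = 2 × 3 × 7 × 11
252 = 2^2 × 3^2 × 7
414 = 2 × 3^2 × 23
264 = 2^3 × 3 × 11
LCM(462, 252, 414, 264) = 2^3 × 3^2 × 7 × 11 × 23 = 127512.
Cycles for period 264: 127512 / 264 = 483.

483 cycles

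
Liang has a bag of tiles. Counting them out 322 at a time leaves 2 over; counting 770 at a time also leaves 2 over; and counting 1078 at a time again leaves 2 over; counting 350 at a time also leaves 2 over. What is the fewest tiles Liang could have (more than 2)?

619852

N − 2 must be a common multiple of 322, 770, 1078, and 350.
322 = 2 × 7 × 23
770 = 2 × 5 × 7 × 11
1078 = 2 × 7^2 × 11
350 = 2 × 5^2 × 7
LCM(322, 770, 1078, 350) = 2 × 5^2 × 7^2 × 11 × 23 = 619850.
Smallest N > 2 is LCM + 2 = 619850 + 2 = 619852.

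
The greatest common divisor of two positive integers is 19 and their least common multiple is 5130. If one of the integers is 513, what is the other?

190

For two integers, gcd × lcm = product, so the other is (19 × 5130) / 513 = 97470 / 513 = 190.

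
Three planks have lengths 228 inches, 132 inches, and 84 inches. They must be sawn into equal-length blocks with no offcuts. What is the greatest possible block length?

12 inches

The block length must divide every plank, so the greatest is gcd(228, 132, 84).
228 = 2^2 × 3 × 19
132 = 2^2 × 3 × 11
84 = 2^2 × 3 × 7
gcd(228, 132, 84) = 2^2 × 3 = 12.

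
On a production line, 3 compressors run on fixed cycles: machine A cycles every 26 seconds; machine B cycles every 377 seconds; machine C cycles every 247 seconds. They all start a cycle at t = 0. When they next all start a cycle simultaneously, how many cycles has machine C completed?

All finish a whole number of cycles simultaneously at t = LCM of the periods.
26 = 2 × 13
377 = 13 × 29
247 = 13 × 19
LCM(26, 377, 247) = 2 × 13 × 19 × 29 = 14326.
Cycles for period 247: 14326 / 247 = 58.

58 cycles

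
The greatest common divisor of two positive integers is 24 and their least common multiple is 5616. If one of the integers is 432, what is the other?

312

For two integers, gcd × lcm = product, so the other is (24 × 5616) / 432 = 134784 / 432 = 312.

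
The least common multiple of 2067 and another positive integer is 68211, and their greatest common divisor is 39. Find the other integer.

1287

gcd × lcm = product of the two integers, so the other integer is (39 × 68211) / 2067 = 1287.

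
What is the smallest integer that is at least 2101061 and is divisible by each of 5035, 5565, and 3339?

The integer must be a common multiple of 5035, 5565, and 3339, so a multiple of their LCM.
5035 = 5 × 19 × 53
5565 = 3 × 5 × 7 × 53
3339 = 3^2 × 7 × 53
LCM(5035, 5565, 3339) = 3^2 × 5 × 7 × 19 × 53 = 317205.
Smallest multiple of 317205 that is ≥ 2101061: ⌈2101061/317205⌉ × 317205 = 7 × 317205 = 2220435.

2220435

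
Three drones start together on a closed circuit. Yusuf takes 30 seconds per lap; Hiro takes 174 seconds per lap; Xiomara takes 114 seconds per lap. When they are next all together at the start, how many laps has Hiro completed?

The first common completion time is the LCM of the periods.
30 = 2 × 3 × 5
174 = 2 × 3 × 29
114 = 2 × 3 × 19
LCM(30, 174, 114) = 2 × 3 × 5 × 19 × 29 = 16530.
Laps for period 174: 16530 / 174 = 95.

95 laps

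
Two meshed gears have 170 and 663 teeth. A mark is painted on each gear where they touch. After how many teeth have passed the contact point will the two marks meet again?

6630 teeth

We need the least common multiple of the intervals.
170 = 2 × 5 × 17
663 = 3 × 13 × 17
LCM(170, 663) = 2 × 3 × 5 × 13 × 17 = 6630.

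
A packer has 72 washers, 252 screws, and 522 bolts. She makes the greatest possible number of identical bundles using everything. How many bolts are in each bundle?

Number of bundles = gcd(72, 252, 522).
72 = 2^3 × 3^2
252 = 2^2 × 3^2 × 7
522 = 2 × 3^2 × 29
gcd(72, 252, 522) = 2 × 3^2 = 18.
bolts per bundle = 522 / 18 = 29.

29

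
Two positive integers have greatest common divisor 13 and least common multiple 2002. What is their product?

For any two positive integers, gcd × lcm = product = 13 × 2002 = 26026.

26026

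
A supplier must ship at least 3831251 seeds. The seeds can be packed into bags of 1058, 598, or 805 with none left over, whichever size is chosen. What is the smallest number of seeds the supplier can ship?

3851120

The number of seeds must be a common multiple of 1058, 598, and 805, so a multiple of their LCM.
1058 = 2 × 23^2
598 = 2 × 13 × 23
805 = 5 × 7 × 23
LCM(1058, 598, 805) = 2 × 5 × 7 × 13 × 23^2 = 481390.
Smallest multiple of 481390 that is ≥ 3831251: ⌈3831251/481390⌉ × 481390 = 8 × 481390 = 3851120.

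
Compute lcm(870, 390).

870 = 2 × 3 × 5 × 29
390 = 2 × 3 × 5 × 13
LCM(870, 390) = 2 × 3 × 5 × 13 × 29 = 11310.

11310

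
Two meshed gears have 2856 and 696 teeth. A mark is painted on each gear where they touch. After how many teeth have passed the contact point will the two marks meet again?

The first simultaneous occurrence is after LCM of the individual periods.
2856 = 2^3 × 3 × 7 × 17
696 = 2^3 × 3 × 29
LCM(2856, 696) = 2^3 × 3 × 7 × 17 × 29 = 82824.

82824 teeth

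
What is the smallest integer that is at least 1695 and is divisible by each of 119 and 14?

The integer must be a common multiple of 119 and 14, so a multiple of their LCM.
119 = 7 × 17
14 = 2 × 7
LCM(119, 14) = 2 × 7 × 17 = 238.
Smallest multiple of 238 that is ≥ 1695: ⌈1695/238⌉ × 238 = 8 × 238 = 1904.

1904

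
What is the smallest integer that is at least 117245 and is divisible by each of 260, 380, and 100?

The integer must be a common multiple of 260, 380, and 100, so a multiple of their LCM.
260 = 2^2 × 5 × 13
380 = 2^2 × 5 × 19
100 = 2^2 × 5^2
LCM(260, 380, 100) = 2^2 × 5^2 × 13 × 19 = 24700.
Smallest multiple of 24700 that is ≥ 117245: ⌈117245/24700⌉ × 24700 = 5 × 24700 = 123500.

123500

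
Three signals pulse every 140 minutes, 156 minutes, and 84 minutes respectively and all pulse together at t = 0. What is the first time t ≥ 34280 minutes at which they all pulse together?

38220 minutes

Joint pulses occur at multiples of LCM(140, 156, 84).
140 = 2^2 × 5 × 7
156 = 2^2 × 3 × 13
84 = 2^2 × 3 × 7
LCM(140, 156, 84) = 2^2 × 3 × 5 × 7 × 13 = 5460.
Smallest multiple of 5460 that is ≥ 34280: ⌈34280/5460⌉ × 5460 = 7 × 5460 = 38220.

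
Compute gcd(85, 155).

85 = 5 × 17
155 = 5 × 31
gcd(85, 155) = 5.

5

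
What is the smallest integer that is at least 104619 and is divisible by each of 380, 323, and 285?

116280

The integer must be a common multiple of 380, 323, and 285, so a multiple of their LCM.
380 = 2^2 × 5 × 19
323 = 17 × 19
285 = 3 × 5 × 19
LCM(380, 323, 285) = 2^2 × 3 × 5 × 17 × 19 = 19380.
Smallest multiple of 19380 that is ≥ 104619: ⌈104619/19380⌉ × 19380 = 6 × 19380 = 116280.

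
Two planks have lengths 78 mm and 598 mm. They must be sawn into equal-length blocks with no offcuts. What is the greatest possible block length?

26 mm

The block length must divide every plank, so the greatest is gcd(78, 598).
78 = 2 × 3 × 13
598 = 2 × 13 × 23
gcd(78, 598) = 2 × 13 = 26.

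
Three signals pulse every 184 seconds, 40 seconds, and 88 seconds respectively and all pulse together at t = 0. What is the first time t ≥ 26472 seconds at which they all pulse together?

Joint pulses occur at multiples of LCM(184, 40, 88).
184 = 2^3 × 23
40 = 2^3 × 5
88 = 2^3 × 11
LCM(184, 40, 88) = 2^3 × 5 × 11 × 23 = 10120.
Smallest multiple of 10120 that is ≥ 26472: ⌈26472/10120⌉ × 10120 = 3 × 10120 = 30360.

30360 seconds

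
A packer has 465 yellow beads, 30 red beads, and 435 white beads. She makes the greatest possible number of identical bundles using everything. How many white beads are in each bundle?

29

Number of bundles = gcd(465, 30, 435).
465 = 3 × 5 × 31
30 = 2 × 3 × 5
435 = 3 × 5 × 29
gcd(465, 30, 435) = 3 × 5 = 15.
white beads per bundle = 435 / 15 = 29.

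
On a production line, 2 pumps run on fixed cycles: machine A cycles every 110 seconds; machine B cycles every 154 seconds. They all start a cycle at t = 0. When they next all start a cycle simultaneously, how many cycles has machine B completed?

5 cycles

All finish a whole number of cycles simultaneously at t = LCM of the periods.
110 = 2 × 5 × 11
154 = 2 × 7 × 11
LCM(110, 154) = 2 × 5 × 7 × 11 = 770.
Cycles for period 154: 770 / 154 = 5.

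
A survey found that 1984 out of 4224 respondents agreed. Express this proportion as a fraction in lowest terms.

31/66

1984 = 2^6 × 31
4224 = 2^7 × 3 × 11
gcd(1984, 4224) = 2^6 = 64.
Divide numerator and denominator by 64: 1984/4224 = 31/66.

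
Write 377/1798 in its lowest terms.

13/62

377 = 13 × 29
1798 = 2 × 29 × 31
gcd(377, 1798) = 29.
Divide numerator and denominator by 29: 377/1798 = 13/62.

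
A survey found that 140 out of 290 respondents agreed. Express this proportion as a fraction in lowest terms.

14/29

140 = 2^2 × 5 × 7
290 = 2 × 5 × 29
gcd(140, 290) = 2 × 5 = 10.
Divide numerator and denominator by 10: 140/290 = 14/29.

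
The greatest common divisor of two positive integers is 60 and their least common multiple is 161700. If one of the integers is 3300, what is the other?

2940

For two integers, gcd × lcm = product, so the other is (60 × 161700) / 3300 = 9702000 / 3300 = 2940.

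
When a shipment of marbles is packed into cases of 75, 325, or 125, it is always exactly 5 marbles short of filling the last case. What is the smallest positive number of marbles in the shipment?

Being 5 short of a full case of size k means N ≡ −5 (mod k), i.e. N + 5 is a multiple of each size.
75 = 3 × 5^2
325 = 5^2 × 13
125 = 5^3
LCM(75, 325, 125) = 3 × 5^3 × 13 = 4875.
Smallest positive N is 4875 − 5 = 4870.

4870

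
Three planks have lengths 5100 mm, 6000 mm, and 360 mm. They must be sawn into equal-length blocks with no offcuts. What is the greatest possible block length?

The block length must divide every plank, so the greatest is gcd(5100, 6000, 360).
5100 = 2^2 × 3 × 5^2 × 17
6000 = 2^4 × 3 × 5^3
360 = 2^3 × 3^2 × 5
gcd(5100, 6000, 360) = 2^2 × 3 × 5 = 60.

60 mm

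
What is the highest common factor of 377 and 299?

13

377 = 13 × 29
299 = 13 × 23
gcd(377, 299) = 13.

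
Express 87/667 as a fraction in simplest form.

87 = 3 × 29
667 = 23 × 29
gcd(87, 667) = 29.
Divide numerator and denominator by 29: 87/667 = 3/23.

3/23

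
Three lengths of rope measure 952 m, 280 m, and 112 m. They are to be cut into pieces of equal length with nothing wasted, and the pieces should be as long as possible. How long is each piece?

56 m

The greatest length dividing all of 952, 280, and 112 is their gcd.
952 = 2^3 × 7 × 17
280 = 2^3 × 5 × 7
112 = 2^4 × 7
gcd(952, 280, 112) = 2^3 × 7 = 56.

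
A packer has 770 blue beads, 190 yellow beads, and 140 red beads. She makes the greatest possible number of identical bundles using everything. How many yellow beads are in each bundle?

Number of bundles = gcd(770, 190, 140).
770 = 2 × 5 × 7 × 11
190 = 2 × 5 × 19
140 = 2^2 × 5 × 7
gcd(770, 190, 140) = 2 × 5 = 10.
yellow beads per bundle = 190 / 10 = 19.

19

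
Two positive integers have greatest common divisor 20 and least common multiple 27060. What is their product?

541200

For any two positive integers, gcd × lcm = product = 20 × 27060 = 541200.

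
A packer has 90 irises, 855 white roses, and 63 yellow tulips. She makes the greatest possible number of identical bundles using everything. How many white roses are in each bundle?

95

Number of bundles = gcd(90, 855, 63).
90 = 2 × 3^2 × 5
855 = 3^2 × 5 × 19
63 = 3^2 × 7
gcd(90, 855, 63) = 3^2 = 9.
white roses per bundle = 855 / 9 = 95.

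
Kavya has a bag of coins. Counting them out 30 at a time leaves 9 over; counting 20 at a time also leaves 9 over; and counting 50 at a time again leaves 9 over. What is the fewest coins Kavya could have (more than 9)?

N − 9 must be a common multiple of 30, 20, and 50.
30 = 2 × 3 × 5
20 = 2^2 × 5
50 = 2 × 5^2
LCM(30, 20, 50) = 2^2 × 3 × 5^2 = 300.
Smallest N > 9 is LCM + 9 = 300 + 9 = 309.

309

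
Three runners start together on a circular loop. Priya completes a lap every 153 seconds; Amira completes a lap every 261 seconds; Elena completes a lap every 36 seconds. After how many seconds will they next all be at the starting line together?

They coincide at every common multiple of the periods; the first is the LCM.
153 = 3^2 × 17
261 = 3^2 × 29
36 = 2^2 × 3^2
LCM(153, 261, 36) = 2^2 × 3^2 × 17 × 29 = 17748.

17748 seconds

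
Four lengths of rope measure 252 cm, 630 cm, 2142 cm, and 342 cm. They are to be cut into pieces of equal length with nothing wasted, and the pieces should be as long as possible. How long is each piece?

Each piece length must divide every original length, so the longest possible is gcd(252, 630, 2142, 342).
252 = 2^2 × 3^2 × 7
630 = 2 × 3^2 × 5 × 7
2142 = 2 × 3^2 × 7 × 17
342 = 2 × 3^2 × 19
gcd(252, 630, 2142, 342) = 2 × 3^2 = 18.

18 cm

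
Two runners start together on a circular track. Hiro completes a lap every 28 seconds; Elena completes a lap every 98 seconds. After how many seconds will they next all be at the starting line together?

196 seconds

The first simultaneous occurrence is after LCM of the individual periods.
28 = 2^2 × 7
98 = 2 × 7^2
LCM(28, 98) = 2^2 × 7^2 = 196.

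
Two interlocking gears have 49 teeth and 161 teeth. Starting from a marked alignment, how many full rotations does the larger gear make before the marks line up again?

7 rotations

The first common completion time is the LCM of the periods.
49 = 7^2
161 = 7 × 23
LCM(49, 161) = 7^2 × 23 = 1127.
Rotations for period 161: 1127 / 161 = 7.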